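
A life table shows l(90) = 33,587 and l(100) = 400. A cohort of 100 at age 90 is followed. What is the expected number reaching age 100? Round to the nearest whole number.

The relevant probability is 400/33,587 = 0.011909.
Expected number = 100 × 0.011909 = 1.

1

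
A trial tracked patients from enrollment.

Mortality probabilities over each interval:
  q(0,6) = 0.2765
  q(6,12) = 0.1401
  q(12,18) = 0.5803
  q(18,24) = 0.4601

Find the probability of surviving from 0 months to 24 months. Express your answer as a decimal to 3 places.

The overall survival probability is (1 − 0.2765) × (1 − 0.1401) × (1 − 0.5803) × (1 − 0.4601).
= 0.7235 × 0.8599 × 0.4197 × 0.5399 = 0.140974.

0.141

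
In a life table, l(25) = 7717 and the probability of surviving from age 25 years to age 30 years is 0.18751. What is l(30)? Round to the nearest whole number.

l(30) = l(25) × p = 7717 × 0.18751 = 1447.

1447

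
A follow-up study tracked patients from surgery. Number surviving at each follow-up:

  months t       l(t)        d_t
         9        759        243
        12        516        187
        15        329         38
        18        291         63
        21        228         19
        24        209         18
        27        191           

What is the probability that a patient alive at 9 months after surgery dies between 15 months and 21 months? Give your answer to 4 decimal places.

0.1331

This is the probability of reaching 15 but not 21, conditional on being alive at 9: (l(15) − l(21)) / l(9).
= (329 − 228) / 759 = 101 / 759 = 0.133070.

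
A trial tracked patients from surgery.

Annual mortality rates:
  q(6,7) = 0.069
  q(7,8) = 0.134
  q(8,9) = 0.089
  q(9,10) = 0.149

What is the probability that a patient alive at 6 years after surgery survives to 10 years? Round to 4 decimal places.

P(survive 6→10) = (1 − 0.069) × (1 − 0.134) × (1 − 0.089) × (1 − 0.149).
= 0.931 × 0.866 × 0.911 × 0.851 = 0.625051.

0.6251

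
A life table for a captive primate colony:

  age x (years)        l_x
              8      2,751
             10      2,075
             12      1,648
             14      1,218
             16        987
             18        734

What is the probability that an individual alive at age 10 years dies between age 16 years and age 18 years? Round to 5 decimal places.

0.12193

This is the probability of reaching 16 but not 18, conditional on being alive at 10: (l_16 − l_18) / l_10.
= (987 − 734) / 2,075 = 253 / 2,075 = 0.121928.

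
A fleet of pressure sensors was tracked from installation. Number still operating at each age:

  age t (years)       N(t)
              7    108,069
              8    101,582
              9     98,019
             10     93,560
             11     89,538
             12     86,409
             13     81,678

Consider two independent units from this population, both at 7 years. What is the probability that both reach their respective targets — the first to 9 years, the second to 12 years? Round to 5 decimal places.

0.72522

p₁ = N(9)/N(7) = 98,019/108,069 = 0.907004; p₂ = N(12)/N(7) = 86,409/108,069 = 0.799572.
P(both) = p₁ × p₂ = 0.907004 × 0.799572 = 0.725215.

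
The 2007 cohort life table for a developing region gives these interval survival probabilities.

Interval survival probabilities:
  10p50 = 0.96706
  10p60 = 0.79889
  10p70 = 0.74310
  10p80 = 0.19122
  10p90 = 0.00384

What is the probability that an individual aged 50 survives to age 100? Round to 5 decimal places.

The overall survival probability is 0.96706 × 0.79889 × 0.74310 × 0.19122 × 0.00384.
= 0.000422.

0.00042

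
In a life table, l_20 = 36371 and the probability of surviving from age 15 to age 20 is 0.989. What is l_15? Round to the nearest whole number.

l_15 = l_20 / p = 36371 / 0.989 = 36776.

36776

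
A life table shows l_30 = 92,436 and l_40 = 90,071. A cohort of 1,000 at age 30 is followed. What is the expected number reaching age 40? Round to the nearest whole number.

974

The relevant probability is 90,071/92,436 = 0.974415.
Expected number = 1,000 × 0.974415 = 974.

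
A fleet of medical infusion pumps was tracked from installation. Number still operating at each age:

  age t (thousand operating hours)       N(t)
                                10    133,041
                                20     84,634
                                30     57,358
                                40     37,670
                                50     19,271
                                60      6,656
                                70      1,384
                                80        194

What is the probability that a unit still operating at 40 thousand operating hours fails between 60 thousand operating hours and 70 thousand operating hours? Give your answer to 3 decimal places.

This is the probability of reaching 60 but not 70, conditional on being operational at 40: (N(60) − N(70)) / N(40).
= (6,656 − 1,384) / 37,670 = 5,272 / 37,670 = 0.139952.

0.140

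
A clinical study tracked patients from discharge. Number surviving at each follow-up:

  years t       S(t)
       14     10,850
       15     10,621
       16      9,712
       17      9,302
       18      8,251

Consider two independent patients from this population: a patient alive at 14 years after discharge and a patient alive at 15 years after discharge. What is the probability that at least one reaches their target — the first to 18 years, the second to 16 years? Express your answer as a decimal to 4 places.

0.9795

p₁ = S(18)/S(14) = 8,251/10,850 = 0.760461; p₂ = S(16)/S(15) = 9,712/10,621 = 0.914415.
P(at least one) = 1 − (1−p₁)(1−p₂) = 1 − 0.239539 × 0.085585 = 0.979499.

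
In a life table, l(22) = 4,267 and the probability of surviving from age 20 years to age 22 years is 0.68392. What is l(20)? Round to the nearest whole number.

6239

l(20) = l(22) / p = 4,267 / 0.68392 = 6239.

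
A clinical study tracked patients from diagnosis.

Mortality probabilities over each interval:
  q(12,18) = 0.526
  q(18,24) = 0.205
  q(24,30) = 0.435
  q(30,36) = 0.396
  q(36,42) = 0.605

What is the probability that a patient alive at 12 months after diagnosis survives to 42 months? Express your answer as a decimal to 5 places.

Survival from 12 to 42 is the product of surviving each interval: (1 − 0.526) × (1 − 0.205) × (1 − 0.435) × (1 − 0.396) × (1 − 0.605).
= 0.474 × 0.795 × 0.565 × 0.604 × 0.395 = 0.050796.

0.05080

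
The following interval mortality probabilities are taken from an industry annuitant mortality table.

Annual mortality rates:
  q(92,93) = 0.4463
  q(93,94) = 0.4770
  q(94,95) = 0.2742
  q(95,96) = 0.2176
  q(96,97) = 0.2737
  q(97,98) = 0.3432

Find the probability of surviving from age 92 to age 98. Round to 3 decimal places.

P(survive 92→98) = (1 − 0.4463) × (1 − 0.4770) × (1 − 0.2742) × (1 − 0.2176) × (1 − 0.2737) × (1 − 0.3432).
= 0.5537 × 0.5230 × 0.7258 × 0.7824 × 0.7263 × 0.6568 = 0.078446.

0.078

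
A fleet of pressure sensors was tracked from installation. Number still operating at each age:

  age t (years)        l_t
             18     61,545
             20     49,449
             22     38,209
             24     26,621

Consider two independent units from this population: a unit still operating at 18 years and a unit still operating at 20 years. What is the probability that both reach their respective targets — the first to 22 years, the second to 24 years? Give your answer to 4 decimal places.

p₁ = l_22/l_18 = 38,209/61,545 = 0.620830; p₂ = l_24/l_20 = 26,621/49,449 = 0.538353.
P(both) = p₁ × p₂ = 0.620830 × 0.538353 = 0.334226.

0.3342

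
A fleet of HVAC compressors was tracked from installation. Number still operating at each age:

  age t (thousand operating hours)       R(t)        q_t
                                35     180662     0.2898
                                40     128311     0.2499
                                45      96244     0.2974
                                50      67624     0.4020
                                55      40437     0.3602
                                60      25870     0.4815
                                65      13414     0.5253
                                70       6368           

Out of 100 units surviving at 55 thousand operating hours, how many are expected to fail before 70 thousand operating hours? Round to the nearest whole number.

84

The relevant probability is 1 − 6368/40437 = 0.842520.
Expected number = 100 × 0.842520 = 84.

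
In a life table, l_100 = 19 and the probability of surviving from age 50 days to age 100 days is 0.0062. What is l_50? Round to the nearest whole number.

3065

l_50 = l_100 / p = 19 / 0.0062 = 3065.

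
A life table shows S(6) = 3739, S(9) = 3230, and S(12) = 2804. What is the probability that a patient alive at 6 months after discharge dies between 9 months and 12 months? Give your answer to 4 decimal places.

This is the probability of reaching 9 but not 12, conditional on being alive at 6: (S(9) − S(12)) / S(6).
= (3230 − 2804) / 3739 = 426 / 3739 = 0.113934.

0.1139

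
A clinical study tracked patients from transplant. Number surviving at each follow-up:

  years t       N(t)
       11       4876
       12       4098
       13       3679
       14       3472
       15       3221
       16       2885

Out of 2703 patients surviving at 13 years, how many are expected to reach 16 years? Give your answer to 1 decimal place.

The relevant probability is 2885/3679 = 0.784180.
Expected number = 2703 × 0.784180 = 2119.6.

2119.6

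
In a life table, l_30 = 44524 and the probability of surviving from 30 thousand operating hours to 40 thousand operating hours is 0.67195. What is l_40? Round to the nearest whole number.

l_40 = l_30 × p = 44524 × 0.67195 = 29918.

29918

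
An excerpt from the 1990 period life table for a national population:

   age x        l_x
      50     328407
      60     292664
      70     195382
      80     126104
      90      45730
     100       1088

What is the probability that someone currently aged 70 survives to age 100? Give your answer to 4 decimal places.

The conditional survival probability is l_100/l_70 = 1088/195382 = 0.005569.

0.0056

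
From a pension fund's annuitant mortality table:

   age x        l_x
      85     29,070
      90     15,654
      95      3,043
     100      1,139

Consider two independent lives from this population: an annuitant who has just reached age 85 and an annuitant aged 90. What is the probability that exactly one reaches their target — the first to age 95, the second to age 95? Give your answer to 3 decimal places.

0.258

p₁ = l_95/l_85 = 3,043/29,070 = 0.104678; p₂ = l_95/l_90 = 3,043/15,654 = 0.194391.
P(exactly one) = p₁(1−p₂) + (1−p₁)p₂ = 0.084330 + 0.174043 = 0.258372.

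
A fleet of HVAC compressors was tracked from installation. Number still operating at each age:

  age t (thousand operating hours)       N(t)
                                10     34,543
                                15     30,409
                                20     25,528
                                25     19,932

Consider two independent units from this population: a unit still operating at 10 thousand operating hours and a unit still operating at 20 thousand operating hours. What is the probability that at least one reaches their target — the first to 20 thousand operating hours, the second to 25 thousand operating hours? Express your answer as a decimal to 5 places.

0.94279

p₁ = N(20)/N(10) = 25,528/34,543 = 0.739021; p₂ = N(25)/N(20) = 19,932/25,528 = 0.780790.
P(at least one) = 1 − (1−p₁)(1−p₂) = 1 − 0.260979 × 0.219210 = 0.942791.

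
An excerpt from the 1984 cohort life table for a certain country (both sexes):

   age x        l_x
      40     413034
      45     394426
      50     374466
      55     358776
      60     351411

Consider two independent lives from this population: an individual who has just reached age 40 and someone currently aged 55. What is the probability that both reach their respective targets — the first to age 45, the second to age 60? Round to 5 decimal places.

p₁ = l_45/l_40 = 394426/413034 = 0.954948; p₂ = l_60/l_55 = 351411/358776 = 0.979472.
P(both) = p₁ × p₂ = 0.954948 × 0.979472 = 0.935345.

0.93534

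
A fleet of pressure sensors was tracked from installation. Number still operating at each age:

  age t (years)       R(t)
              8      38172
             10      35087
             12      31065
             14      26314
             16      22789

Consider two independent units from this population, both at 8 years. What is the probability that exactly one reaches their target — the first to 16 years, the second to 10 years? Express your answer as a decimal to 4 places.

p₁ = R(16)/R(8) = 22789/38172 = 0.597008; p₂ = R(10)/R(8) = 35087/38172 = 0.919182.
P(exactly one) = p₁(1−p₂) + (1−p₁)p₂ = 0.048249 + 0.370423 = 0.418672.

0.4187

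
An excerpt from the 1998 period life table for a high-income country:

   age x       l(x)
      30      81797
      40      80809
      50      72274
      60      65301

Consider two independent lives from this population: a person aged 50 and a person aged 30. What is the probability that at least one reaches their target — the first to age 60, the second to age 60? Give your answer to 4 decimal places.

0.9805

p₁ = l(60)/l(50) = 65301/72274 = 0.903520; p₂ = l(60)/l(30) = 65301/81797 = 0.798330.
P(at least one) = 1 − (1−p₁)(1−p₂) = 1 − 0.096480 × 0.201670 = 0.980543.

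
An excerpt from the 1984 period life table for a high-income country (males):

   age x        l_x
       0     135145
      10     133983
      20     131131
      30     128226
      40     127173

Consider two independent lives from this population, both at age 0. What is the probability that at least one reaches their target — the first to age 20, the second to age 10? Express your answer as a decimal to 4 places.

0.9997

p₁ = l_20/l_0 = 131131/135145 = 0.970299; p₂ = l_10/l_0 = 133983/135145 = 0.991402.
P(at least one) = 1 − (1−p₁)(1−p₂) = 1 − 0.029701 × 0.008598 = 0.999745.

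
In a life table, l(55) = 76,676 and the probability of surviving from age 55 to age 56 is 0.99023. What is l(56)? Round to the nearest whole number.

l(56) = l(55) × p = 76,676 × 0.99023 = 75927.

75927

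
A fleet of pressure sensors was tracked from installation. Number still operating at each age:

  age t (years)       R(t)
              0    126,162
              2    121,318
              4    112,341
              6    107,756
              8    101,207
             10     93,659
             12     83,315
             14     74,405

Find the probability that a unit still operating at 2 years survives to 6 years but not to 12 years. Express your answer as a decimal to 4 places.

This is the probability of reaching 6 but not 12, conditional on being operational at 2: (R(6) − R(12)) / R(2).
= (107,756 − 83,315) / 121,318 = 24,441 / 121,318 = 0.201462.

0.2015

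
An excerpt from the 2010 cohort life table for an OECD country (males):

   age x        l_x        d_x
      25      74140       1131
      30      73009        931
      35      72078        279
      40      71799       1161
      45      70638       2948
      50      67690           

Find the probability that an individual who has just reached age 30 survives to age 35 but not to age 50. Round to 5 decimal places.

We want 5|15q30 = (l_35 − l_50)/l_30.
This is the probability of reaching 35 but not 50, conditional on being alive at 30: (l_35 − l_50) / l_30.
= (72078 − 67690) / 73009 = 4388 / 73009 = 0.060102.

0.06010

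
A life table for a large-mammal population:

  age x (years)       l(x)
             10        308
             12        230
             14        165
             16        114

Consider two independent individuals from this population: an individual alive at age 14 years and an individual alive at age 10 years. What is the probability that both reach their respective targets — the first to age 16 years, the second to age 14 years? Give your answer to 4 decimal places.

p₁ = l(16)/l(14) = 114/165 = 0.690909; p₂ = l(14)/l(10) = 165/308 = 0.535714.
P(both) = p₁ × p₂ = 0.690909 × 0.535714 = 0.370130.

0.3701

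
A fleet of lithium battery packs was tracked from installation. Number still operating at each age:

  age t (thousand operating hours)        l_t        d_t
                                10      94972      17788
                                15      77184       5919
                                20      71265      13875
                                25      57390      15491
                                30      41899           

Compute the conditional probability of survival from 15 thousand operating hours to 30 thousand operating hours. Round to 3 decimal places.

0.543

The conditional survival probability is l_30/l_15 = 41899/77184 = 0.542846.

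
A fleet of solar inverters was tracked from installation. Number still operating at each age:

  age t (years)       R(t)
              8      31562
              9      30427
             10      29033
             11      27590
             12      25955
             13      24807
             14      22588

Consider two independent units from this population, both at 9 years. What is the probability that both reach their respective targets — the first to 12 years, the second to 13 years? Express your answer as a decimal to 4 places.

p₁ = R(12)/R(9) = 25955/30427 = 0.853025; p₂ = R(13)/R(9) = 24807/30427 = 0.815296.
P(both) = p₁ × p₂ = 0.853025 × 0.815296 = 0.695468.

0.6955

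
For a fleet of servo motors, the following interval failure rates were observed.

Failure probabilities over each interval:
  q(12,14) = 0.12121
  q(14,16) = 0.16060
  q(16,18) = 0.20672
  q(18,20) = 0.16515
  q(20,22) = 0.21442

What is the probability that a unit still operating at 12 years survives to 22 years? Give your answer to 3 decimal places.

The overall survival probability is (1 − 0.12121) × (1 − 0.16060) × (1 − 0.20672) × (1 − 0.16515) × (1 − 0.21442).
= 0.87879 × 0.83940 × 0.79328 × 0.83485 × 0.78558 = 0.383777.

0.384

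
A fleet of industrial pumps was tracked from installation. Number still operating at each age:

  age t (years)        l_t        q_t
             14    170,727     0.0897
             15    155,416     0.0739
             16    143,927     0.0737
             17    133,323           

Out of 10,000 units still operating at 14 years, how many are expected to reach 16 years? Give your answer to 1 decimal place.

The relevant probability is 143,927/170,727 = 0.843024.
Expected number = 10,000 × 0.843024 = 8430.2.

8430.2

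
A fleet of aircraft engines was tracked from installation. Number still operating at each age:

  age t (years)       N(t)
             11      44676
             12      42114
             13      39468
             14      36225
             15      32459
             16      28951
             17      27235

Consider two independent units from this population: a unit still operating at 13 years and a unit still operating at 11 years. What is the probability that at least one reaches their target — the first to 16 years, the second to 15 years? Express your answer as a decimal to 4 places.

0.9271

p₁ = N(16)/N(13) = 28951/39468 = 0.733531; p₂ = N(15)/N(11) = 32459/44676 = 0.726542.
P(at least one) = 1 − (1−p₁)(1−p₂) = 1 − 0.266469 × 0.273458 = 0.927132.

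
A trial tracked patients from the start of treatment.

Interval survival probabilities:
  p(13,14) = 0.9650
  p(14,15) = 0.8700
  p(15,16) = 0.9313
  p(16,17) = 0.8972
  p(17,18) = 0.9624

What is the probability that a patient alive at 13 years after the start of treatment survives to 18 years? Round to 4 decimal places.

Survival from 13 to 18 is the product of surviving each interval: 0.9650 × 0.8700 × 0.9313 × 0.8972 × 0.9624.
= 0.675120.

0.6751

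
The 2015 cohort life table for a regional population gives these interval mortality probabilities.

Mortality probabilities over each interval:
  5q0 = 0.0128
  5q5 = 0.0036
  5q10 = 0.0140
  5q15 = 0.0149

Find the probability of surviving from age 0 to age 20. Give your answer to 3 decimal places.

0.955

20p0 = (1 − 0.0128) × (1 − 0.0036) × (1 − 0.0140) × (1 − 0.0149).
= 0.9872 × 0.9964 × 0.9860 × 0.9851 = 0.955424.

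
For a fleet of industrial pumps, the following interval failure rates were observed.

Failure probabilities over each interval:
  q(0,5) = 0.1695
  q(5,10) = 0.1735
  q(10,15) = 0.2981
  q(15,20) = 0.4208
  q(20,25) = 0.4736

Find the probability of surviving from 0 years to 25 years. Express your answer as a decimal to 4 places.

Chaining the interval survival probabilities: (1 − 0.1695) × (1 − 0.1735) × (1 − 0.2981) × (1 − 0.4208) × (1 − 0.4736).
= 0.8305 × 0.8265 × 0.7019 × 0.5792 × 0.5264 = 0.146893.

0.1469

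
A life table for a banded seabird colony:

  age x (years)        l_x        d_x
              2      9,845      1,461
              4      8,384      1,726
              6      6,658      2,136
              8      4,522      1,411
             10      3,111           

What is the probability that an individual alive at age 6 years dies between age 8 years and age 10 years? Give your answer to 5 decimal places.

0.21193

This is the probability of reaching 8 but not 10, conditional on being alive at 6: (l_8 − l_10) / l_6.
= (4,522 − 3,111) / 6,658 = 1,411 / 6,658 = 0.211926.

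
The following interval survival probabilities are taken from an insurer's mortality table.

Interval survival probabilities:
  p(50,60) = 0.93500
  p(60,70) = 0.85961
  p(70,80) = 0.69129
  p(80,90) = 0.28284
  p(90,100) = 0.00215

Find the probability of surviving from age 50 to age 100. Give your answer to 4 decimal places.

0.0003

Survival from 50 to 100 is the product of surviving each interval: 0.93500 × 0.85961 × 0.69129 × 0.28284 × 0.00215.
= 0.000338.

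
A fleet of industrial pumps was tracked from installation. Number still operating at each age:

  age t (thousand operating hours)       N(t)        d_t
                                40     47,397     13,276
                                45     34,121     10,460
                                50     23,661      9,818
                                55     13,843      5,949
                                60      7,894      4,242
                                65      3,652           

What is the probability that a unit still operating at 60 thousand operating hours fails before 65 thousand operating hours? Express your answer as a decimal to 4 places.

0.5374

P(fail before 65 | operational at 60) = 1 − N(65)/N(60) = 1 − 3,652/7,894 = (4,242)/7,894 = 0.537370.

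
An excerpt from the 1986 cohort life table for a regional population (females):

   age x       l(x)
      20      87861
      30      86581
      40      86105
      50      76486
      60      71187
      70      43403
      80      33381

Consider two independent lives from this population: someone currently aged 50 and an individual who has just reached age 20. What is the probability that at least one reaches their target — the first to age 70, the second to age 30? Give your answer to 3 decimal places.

0.994

p₁ = l(70)/l(50) = 43403/76486 = 0.567463; p₂ = l(30)/l(20) = 86581/87861 = 0.985432.
P(at least one) = 1 − (1−p₁)(1−p₂) = 1 − 0.432537 × 0.014568 = 0.993699.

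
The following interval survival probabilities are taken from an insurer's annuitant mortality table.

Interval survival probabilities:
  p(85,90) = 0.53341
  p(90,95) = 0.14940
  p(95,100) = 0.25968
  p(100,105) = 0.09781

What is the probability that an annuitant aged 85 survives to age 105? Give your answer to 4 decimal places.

0.0020

Chaining the interval survival probabilities: 0.53341 × 0.14940 × 0.25968 × 0.09781.
= 0.002024.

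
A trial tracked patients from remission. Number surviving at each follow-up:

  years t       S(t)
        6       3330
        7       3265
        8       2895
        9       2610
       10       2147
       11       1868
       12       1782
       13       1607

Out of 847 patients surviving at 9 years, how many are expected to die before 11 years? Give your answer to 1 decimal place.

240.8

The relevant probability is 1 − 1868/2610 = 0.284291.
Expected number = 847 × 0.284291 = 240.8.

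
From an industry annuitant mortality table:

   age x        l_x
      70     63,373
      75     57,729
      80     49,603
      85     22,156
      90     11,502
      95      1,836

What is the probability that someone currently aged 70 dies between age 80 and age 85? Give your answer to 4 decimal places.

We want 10|5q70 = (l_80 − l_85)/l_70.
This is the probability of reaching 80 but not 85, conditional on being alive at 70: (l_80 − l_85) / l_70.
= (49,603 − 22,156) / 63,373 = 27,447 / 63,373 = 0.433102.

0.4331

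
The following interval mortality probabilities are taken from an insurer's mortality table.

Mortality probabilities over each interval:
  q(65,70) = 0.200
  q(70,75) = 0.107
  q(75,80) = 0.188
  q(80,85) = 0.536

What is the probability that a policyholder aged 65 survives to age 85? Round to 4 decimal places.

The overall survival probability is (1 − 0.200) × (1 − 0.107) × (1 − 0.188) × (1 − 0.536).
= 0.800 × 0.893 × 0.812 × 0.464 = 0.269163.

0.2692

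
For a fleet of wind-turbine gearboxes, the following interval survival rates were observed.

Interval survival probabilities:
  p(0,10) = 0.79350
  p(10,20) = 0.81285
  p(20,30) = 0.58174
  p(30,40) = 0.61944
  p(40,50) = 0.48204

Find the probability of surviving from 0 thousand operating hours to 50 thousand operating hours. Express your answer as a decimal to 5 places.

0.11204

The overall survival probability is 0.79350 × 0.81285 × 0.58174 × 0.61944 × 0.48204.
= 0.112039.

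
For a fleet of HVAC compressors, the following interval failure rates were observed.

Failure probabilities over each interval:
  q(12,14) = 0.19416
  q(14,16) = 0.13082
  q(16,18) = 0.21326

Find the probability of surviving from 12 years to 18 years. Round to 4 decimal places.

0.5510

Survival from 12 to 18 is the product of surviving each interval: (1 − 0.19416) × (1 − 0.13082) × (1 − 0.21326).
= 0.80584 × 0.86918 × 0.78674 = 0.551048.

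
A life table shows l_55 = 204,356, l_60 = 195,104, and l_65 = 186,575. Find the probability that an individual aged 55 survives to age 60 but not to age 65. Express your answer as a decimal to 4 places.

0.0417

We want 5|5q55 = (l_60 − l_65)/l_55.
This is the probability of reaching 60 but not 65, conditional on being alive at 55: (l_60 − l_65) / l_55.
= (195,104 − 186,575) / 204,356 = 8,529 / 204,356 = 0.041736.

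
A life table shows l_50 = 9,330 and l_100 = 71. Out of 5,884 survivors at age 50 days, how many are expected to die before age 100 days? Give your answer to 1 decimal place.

5839.2

The relevant probability is 1 − 71/9,330 = 0.992390.
Expected number = 5,884 × 0.992390 = 5839.2.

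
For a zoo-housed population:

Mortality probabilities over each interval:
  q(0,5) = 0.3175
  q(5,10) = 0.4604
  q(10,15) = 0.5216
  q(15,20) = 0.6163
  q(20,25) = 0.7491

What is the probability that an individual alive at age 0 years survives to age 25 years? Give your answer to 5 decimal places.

P(survive 0→25) = (1 − 0.3175) × (1 − 0.4604) × (1 − 0.5216) × (1 − 0.6163) × (1 − 0.7491).
= 0.6825 × 0.5396 × 0.4784 × 0.3837 × 0.2509 = 0.016961.

0.01696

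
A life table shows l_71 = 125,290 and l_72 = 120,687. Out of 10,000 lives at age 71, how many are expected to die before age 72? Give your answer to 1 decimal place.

367.4

The relevant probability is 1 − 120,687/125,290 = 0.036739.
Expected number = 10,000 × 0.036739 = 367.4.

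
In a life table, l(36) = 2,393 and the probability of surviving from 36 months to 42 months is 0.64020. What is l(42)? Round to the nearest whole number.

1532

l(42) = l(36) × p = 2,393 × 0.64020 = 1532.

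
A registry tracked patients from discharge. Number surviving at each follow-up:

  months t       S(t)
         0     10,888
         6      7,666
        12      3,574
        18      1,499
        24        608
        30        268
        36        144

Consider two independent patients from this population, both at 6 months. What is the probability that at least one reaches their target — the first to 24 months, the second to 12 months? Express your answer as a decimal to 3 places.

p₁ = S(24)/S(6) = 608/7,666 = 0.079311; p₂ = S(12)/S(6) = 3,574/7,666 = 0.466214.
P(at least one) = 1 − (1−p₁)(1−p₂) = 1 − 0.920689 × 0.533786 = 0.508549.

0.509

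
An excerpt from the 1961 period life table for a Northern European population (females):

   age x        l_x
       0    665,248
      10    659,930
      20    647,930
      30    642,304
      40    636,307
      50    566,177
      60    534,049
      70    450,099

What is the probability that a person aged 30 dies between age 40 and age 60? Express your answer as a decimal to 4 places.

0.1592

We want 10|20q30 = (l_40 − l_60)/l_30.
This is the probability of reaching 40 but not 60, conditional on being alive at 30: (l_40 − l_60) / l_30.
= (636,307 − 534,049) / 642,304 = 102,258 / 642,304 = 0.159205.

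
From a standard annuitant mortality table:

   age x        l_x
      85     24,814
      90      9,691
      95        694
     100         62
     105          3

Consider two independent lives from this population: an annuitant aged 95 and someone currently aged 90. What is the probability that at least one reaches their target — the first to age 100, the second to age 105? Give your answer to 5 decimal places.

p₁ = l_100/l_95 = 62/694 = 0.089337; p₂ = l_105/l_90 = 3/9,691 = 0.000310.
P(at least one) = 1 − (1−p₁)(1−p₂) = 1 − 0.910663 × 0.999690 = 0.089619.

0.08962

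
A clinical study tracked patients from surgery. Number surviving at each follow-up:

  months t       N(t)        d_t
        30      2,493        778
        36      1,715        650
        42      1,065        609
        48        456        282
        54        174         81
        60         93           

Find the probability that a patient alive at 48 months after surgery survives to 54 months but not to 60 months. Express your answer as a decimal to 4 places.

This is the probability of reaching 54 but not 60, conditional on being alive at 48: (N(54) − N(60)) / N(48).
= (174 − 93) / 456 = 81 / 456 = 0.177632.

0.1776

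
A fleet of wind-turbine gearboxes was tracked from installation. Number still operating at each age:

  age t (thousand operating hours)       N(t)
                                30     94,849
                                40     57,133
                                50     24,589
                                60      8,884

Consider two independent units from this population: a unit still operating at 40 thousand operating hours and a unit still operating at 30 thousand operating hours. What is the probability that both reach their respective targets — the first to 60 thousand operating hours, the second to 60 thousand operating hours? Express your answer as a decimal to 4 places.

p₁ = N(60)/N(40) = 8,884/57,133 = 0.155497; p₂ = N(60)/N(30) = 8,884/94,849 = 0.093665.
P(both) = p₁ × p₂ = 0.155497 × 0.093665 = 0.014565.

0.0146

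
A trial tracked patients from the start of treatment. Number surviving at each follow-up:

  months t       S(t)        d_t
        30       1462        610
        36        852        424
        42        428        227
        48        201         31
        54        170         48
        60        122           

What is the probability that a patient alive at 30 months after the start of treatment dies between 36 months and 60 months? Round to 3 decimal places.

0.499

This is the probability of reaching 36 but not 60, conditional on being alive at 30: (S(36) − S(60)) / S(30).
= (852 − 122) / 1462 = 730 / 1462 = 0.499316.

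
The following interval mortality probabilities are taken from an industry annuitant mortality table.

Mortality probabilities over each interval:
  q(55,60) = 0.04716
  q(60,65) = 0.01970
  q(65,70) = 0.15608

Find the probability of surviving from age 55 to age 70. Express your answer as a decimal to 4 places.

The overall survival probability is (1 − 0.04716) × (1 − 0.01970) × (1 − 0.15608).
= 0.95284 × 0.98030 × 0.84392 = 0.788280.

0.7883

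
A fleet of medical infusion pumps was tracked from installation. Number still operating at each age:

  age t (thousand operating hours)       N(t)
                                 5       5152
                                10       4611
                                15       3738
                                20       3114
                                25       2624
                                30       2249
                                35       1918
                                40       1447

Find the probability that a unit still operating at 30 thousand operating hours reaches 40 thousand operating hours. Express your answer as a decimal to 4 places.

The conditional survival probability is N(40)/N(30) = 1447/2249 = 0.643397.

0.6434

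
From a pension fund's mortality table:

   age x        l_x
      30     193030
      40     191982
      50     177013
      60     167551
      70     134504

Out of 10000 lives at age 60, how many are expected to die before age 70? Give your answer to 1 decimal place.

1972.4

The relevant probability is 1 − 134504/167551 = 0.197235.
Expected number = 10000 × 0.197235 = 1972.4.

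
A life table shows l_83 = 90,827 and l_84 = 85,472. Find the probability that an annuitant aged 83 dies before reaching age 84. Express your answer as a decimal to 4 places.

0.0590

P(die before 84 | alive at 83) = 1 − l_84/l_83 = 1 − 85,472/90,827 = (5,355)/90,827 = 0.058958.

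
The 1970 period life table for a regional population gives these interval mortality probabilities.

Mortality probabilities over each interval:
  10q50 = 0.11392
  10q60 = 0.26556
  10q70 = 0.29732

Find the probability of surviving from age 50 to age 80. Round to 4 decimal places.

Survival from 50 to 80 is the product of surviving each interval: (1 − 0.11392) × (1 − 0.26556) × (1 − 0.29732).
= 0.88608 × 0.73444 × 0.70268 = 0.457285.

0.4573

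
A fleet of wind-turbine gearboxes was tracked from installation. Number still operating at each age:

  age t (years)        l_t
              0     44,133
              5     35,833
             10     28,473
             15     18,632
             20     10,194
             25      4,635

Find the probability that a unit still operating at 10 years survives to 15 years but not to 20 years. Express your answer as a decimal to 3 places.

This is the probability of reaching 15 but not 20, conditional on being operational at 10: (l_15 − l_20) / l_10.
= (18,632 − 10,194) / 28,473 = 8,438 / 28,473 = 0.296351.

0.296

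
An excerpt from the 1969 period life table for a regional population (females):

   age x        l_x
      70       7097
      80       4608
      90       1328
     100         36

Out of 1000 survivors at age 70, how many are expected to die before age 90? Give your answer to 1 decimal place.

The relevant probability is 1 − 1328/7097 = 0.812879.
Expected number = 1000 × 0.812879 = 812.9.

812.9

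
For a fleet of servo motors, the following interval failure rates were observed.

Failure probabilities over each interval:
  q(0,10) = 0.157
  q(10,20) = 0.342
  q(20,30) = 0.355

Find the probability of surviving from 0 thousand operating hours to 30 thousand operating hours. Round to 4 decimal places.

0.3578

Chaining the interval survival probabilities: (1 − 0.157) × (1 − 0.342) × (1 − 0.355).
= 0.843 × 0.658 × 0.645 = 0.357778.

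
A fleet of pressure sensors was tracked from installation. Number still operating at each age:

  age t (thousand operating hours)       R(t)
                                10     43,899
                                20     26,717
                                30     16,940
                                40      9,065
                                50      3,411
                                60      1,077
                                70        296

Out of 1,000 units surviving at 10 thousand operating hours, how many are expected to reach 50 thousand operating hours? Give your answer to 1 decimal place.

The relevant probability is 3,411/43,899 = 0.077701.
Expected number = 1,000 × 0.077701 = 77.7.

77.7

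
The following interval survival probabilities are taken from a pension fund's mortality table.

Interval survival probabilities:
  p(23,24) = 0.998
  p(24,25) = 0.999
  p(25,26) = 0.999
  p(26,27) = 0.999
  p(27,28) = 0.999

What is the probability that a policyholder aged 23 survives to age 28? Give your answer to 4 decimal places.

P(survive 23→28) = 0.998 × 0.999 × 0.999 × 0.999 × 0.999.
= 0.994014.

0.9940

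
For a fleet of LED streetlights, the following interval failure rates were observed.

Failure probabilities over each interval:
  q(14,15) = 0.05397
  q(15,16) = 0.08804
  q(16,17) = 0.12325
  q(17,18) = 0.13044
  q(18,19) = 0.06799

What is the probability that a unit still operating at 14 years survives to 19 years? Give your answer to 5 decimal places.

Survival from 14 to 19 is the product of surviving each interval: (1 − 0.05397) × (1 − 0.08804) × (1 − 0.12325) × (1 − 0.13044) × (1 − 0.06799).
= 0.94603 × 0.91196 × 0.87675 × 0.86956 × 0.93201 = 0.613023.

0.61302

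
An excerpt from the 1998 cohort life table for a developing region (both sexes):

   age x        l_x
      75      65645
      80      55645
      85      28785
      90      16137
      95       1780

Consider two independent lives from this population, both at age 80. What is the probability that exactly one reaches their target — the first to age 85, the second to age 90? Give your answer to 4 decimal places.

p₁ = l_85/l_80 = 28785/55645 = 0.517297; p₂ = l_90/l_80 = 16137/55645 = 0.289999.
P(exactly one) = p₁(1−p₂) + (1−p₁)p₂ = 0.367281 + 0.139983 = 0.507265.

0.5073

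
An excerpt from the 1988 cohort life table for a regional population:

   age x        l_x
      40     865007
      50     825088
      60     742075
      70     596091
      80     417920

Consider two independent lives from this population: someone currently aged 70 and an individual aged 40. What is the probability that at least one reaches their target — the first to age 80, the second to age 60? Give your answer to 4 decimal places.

p₁ = l_80/l_70 = 417920/596091 = 0.701101; p₂ = l_60/l_40 = 742075/865007 = 0.857883.
P(at least one) = 1 − (1−p₁)(1−p₂) = 1 − 0.298899 × 0.142117 = 0.957521.

0.9575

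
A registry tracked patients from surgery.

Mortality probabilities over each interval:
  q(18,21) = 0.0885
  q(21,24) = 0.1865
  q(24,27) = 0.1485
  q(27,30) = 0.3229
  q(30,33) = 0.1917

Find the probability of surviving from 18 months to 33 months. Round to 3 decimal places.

The overall survival probability is (1 − 0.0885) × (1 − 0.1865) × (1 − 0.1485) × (1 − 0.3229) × (1 − 0.1917).
= 0.9115 × 0.8135 × 0.8515 × 0.6771 × 0.8083 = 0.345561.

0.346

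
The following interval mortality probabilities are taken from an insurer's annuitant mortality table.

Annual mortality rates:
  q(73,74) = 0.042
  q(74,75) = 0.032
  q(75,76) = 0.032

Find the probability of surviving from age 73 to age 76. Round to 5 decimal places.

Chaining the interval survival probabilities: (1 − 0.042) × (1 − 0.032) × (1 − 0.032).
= 0.958 × 0.968 × 0.968 = 0.897669.

0.89767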